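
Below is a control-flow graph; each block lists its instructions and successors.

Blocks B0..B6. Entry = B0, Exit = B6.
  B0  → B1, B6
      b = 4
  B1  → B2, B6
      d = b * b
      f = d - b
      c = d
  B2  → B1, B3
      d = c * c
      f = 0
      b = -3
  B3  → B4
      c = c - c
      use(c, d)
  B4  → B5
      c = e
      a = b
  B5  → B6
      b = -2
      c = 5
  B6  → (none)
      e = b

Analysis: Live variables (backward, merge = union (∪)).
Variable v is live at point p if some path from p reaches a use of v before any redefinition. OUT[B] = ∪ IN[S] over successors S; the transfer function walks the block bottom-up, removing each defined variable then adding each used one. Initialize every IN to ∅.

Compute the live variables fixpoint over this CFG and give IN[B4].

Converged values:
  B0:   IN={e}   OUT={b, e}
  B1:   IN={b, e}   OUT={b, c, e}
  B2:   IN={c, e}   OUT={b, c, d, e}
  B3:   IN={b, c, d, e}   OUT={b, e}
  B4:   IN={b, e}   OUT={}
  B5:   IN={}   OUT={b}
  B6:   IN={b}   OUT={}

Merge at B4: OUT[B4] = IN[B5] = {}
Applying B4's transfer function to that OUT value gives IN[B4] (row B4 above).

Answer: {b, e}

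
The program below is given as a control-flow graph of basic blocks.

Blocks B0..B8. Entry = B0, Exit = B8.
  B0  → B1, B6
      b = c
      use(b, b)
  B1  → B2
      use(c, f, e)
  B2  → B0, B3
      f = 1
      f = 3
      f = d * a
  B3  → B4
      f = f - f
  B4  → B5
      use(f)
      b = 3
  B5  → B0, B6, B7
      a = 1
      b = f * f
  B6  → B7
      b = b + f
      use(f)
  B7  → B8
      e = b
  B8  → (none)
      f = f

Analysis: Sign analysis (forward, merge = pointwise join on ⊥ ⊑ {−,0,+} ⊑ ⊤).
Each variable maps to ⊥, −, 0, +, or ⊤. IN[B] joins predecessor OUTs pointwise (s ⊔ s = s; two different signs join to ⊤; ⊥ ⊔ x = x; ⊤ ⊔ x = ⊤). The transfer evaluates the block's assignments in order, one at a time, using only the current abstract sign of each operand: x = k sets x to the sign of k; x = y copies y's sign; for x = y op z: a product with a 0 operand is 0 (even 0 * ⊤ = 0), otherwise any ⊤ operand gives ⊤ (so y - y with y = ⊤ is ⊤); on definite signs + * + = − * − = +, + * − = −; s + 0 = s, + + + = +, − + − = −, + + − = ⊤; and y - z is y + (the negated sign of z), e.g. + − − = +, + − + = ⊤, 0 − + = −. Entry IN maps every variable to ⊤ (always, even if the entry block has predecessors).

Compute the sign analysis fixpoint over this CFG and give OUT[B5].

Fixpoint table:
  B0: | IN=(all ⊤) | OUT=(all ⊤)
  B1: | IN=(all ⊤) | OUT=(all ⊤)
  B2: | IN=(all ⊤) | OUT=(all ⊤)
  B3: | IN=(all ⊤) | OUT=(all ⊤)
  B4: | IN=(all ⊤) | OUT={b:+; rest ⊤}
  B5: | IN={b:+; rest ⊤} | OUT={a:+; rest ⊤}
  B6: | IN=(all ⊤) | OUT=(all ⊤)
  B7: | IN=(all ⊤) | OUT=(all ⊤)
  B8: | IN=(all ⊤) | OUT=(all ⊤)

Merge at B5: IN[B5] = OUT[B4] = {a: ⊤, b: +, c: ⊤, d: ⊤, e: ⊤, f: ⊤}
Applying B5's transfer function to that IN value gives OUT[B5] (row B5 above).

Answer: {a: +, b: ⊤, c: ⊤, d: ⊤, e: ⊤, f: ⊤}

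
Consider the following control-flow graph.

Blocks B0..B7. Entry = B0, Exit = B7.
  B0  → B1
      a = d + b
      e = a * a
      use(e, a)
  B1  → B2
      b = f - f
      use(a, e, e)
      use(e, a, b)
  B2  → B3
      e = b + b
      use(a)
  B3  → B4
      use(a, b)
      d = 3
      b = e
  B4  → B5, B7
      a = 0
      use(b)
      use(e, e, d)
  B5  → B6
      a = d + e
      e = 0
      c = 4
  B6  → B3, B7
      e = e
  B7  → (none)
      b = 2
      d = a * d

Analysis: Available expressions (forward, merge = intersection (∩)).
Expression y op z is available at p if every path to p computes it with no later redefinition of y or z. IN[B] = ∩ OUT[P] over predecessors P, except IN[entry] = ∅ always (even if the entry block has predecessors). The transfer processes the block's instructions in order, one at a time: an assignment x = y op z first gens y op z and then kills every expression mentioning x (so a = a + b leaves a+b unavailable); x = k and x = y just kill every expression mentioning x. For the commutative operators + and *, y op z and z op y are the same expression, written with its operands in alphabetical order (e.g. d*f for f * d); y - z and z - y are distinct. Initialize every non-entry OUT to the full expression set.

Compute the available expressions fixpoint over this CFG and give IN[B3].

Fixpoint table:
  B0:   IN={}   OUT={a*a, b+d}
  B1:   IN={a*a, b+d}   OUT={a*a, f-f}
  B2:   IN={a*a, f-f}   OUT={a*a, b+b, f-f}
  B3:   IN={f-f}   OUT={f-f}
  B4:   IN={f-f}   OUT={f-f}
  B5:   IN={f-f}   OUT={f-f}
  B6:   IN={f-f}   OUT={f-f}
  B7:   IN={f-f}   OUT={f-f}

Merge at B3: IN[B3] = OUT[B2] ∩ OUT[B6] = {f-f}

Answer: {f-f}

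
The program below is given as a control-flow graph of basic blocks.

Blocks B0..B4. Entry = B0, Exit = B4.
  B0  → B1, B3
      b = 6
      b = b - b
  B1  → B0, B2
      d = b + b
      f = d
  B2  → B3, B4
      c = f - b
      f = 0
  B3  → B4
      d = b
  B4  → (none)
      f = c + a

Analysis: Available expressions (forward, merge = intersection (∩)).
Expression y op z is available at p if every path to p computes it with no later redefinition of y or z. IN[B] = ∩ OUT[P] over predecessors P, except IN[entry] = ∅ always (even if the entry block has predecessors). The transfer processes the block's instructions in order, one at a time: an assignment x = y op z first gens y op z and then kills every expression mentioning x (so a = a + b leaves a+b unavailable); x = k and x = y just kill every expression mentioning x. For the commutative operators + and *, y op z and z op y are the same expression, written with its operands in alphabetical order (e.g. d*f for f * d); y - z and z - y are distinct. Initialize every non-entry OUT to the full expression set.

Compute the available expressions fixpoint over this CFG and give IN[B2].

Per-block solution:
  B0:   IN={}   OUT={}
  B1:   IN={}   OUT={b+b}
  B2:   IN={b+b}   OUT={b+b}
  B3:   IN={}   OUT={}
  B4:   IN={}   OUT={a+c}

Merge at B2: IN[B2] = OUT[B1] = {b+b}

Answer: {b+b}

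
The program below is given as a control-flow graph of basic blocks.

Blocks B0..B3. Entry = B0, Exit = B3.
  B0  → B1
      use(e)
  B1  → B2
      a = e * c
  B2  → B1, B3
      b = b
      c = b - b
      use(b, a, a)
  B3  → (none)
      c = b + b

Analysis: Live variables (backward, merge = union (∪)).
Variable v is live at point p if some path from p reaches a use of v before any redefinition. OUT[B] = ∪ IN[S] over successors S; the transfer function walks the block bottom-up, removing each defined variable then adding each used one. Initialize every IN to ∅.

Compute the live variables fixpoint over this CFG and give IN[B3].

Answer: {b}

Working:
Converged values:
  B0:   IN={b, c, e}   OUT={b, c, e}
  B1:   IN={b, c, e}   OUT={a, b, e}
  B2:   IN={a, b, e}   OUT={b, c, e}
  B3:   IN={b}   OUT={}

B3 is the boundary node: OUT[B3] = {}
Applying B3's transfer function to that OUT value gives IN[B3] (row B3 above).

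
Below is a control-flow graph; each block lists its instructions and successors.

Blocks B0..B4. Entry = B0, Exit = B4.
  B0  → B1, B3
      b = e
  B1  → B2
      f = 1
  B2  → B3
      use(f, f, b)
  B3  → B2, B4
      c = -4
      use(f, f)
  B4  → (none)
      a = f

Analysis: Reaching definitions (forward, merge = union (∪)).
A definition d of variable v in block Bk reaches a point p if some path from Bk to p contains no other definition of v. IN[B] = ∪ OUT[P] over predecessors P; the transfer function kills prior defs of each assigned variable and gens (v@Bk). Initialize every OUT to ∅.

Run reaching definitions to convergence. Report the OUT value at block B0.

Answer: {b@B0}

Derivation:
Fixpoint table:
  B0:   IN={}   OUT={b@B0}
  B1:   IN={b@B0}   OUT={b@B0, f@B1}
  B2:   IN={b@B0, c@B3, f@B1}   OUT={b@B0, c@B3, f@B1}
  B3:   IN={b@B0, c@B3, f@B1}   OUT={b@B0, c@B3, f@B1}
  B4:   IN={b@B0, c@B3, f@B1}   OUT={a@B4, b@B0, c@B3, f@B1}

B0 is the boundary node: IN[B0] = {}
Applying B0's transfer function to that IN value gives OUT[B0] (row B0 above).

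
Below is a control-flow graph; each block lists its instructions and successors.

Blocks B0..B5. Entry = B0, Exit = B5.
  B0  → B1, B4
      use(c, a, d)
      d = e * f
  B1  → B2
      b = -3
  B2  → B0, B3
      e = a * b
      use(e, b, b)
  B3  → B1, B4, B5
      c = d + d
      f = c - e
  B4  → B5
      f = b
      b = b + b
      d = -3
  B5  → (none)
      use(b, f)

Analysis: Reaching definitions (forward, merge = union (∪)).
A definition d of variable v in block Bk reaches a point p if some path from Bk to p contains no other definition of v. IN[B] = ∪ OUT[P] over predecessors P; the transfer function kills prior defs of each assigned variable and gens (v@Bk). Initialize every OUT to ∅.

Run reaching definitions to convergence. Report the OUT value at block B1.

Fixpoint table:
  B0:   IN={b@B1, c@B3, d@B0, e@B2, f@B3}   OUT={b@B1, c@B3, d@B0, e@B2, f@B3}
  B1:   IN={b@B1, c@B3, d@B0, e@B2, f@B3}   OUT={b@B1, c@B3, d@B0, e@B2, f@B3}
  B2:   IN={b@B1, c@B3, d@B0, e@B2, f@B3}   OUT={b@B1, c@B3, d@B0, e@B2, f@B3}
  B3:   IN={b@B1, c@B3, d@B0, e@B2, f@B3}   OUT={b@B1, c@B3, d@B0, e@B2, f@B3}
  B4:   IN={b@B1, c@B3, d@B0, e@B2, f@B3}   OUT={b@B4, c@B3, d@B4, e@B2, f@B4}
  B5:   IN={b@B1, b@B4, c@B3, d@B0, d@B4, e@B2, f@B3, f@B4}   OUT={b@B1, b@B4, c@B3, d@B0, d@B4, e@B2, f@B3, f@B4}

Merge at B1: IN[B1] = OUT[B0] ⊔ OUT[B3] = {b@B1, c@B3, d@B0, e@B2, f@B3}
Applying B1's transfer function to that IN value gives OUT[B1] (row B1 above).

Answer: {b@B1, c@B3, d@B0, e@B2, f@B3}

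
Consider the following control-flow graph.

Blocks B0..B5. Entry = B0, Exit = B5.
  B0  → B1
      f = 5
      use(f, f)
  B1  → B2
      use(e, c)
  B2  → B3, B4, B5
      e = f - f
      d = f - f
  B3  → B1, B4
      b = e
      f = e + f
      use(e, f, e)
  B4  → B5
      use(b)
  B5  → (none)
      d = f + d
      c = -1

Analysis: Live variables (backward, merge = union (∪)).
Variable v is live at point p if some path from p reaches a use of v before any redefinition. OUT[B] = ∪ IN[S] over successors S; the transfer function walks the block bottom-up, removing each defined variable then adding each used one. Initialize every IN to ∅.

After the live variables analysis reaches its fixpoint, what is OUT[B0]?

Answer: {b, c, e, f}

Derivation:
Converged values:
  B0: | IN={b, c, e} | OUT={b, c, e, f}
  B1: | IN={b, c, e, f} | OUT={b, c, f}
  B2: | IN={b, c, f} | OUT={b, c, d, e, f}
  B3: | IN={c, d, e, f} | OUT={b, c, d, e, f}
  B4: | IN={b, d, f} | OUT={d, f}
  B5: | IN={d, f} | OUT={}

Merge at B0: OUT[B0] = IN[B1] = {b, c, e, f}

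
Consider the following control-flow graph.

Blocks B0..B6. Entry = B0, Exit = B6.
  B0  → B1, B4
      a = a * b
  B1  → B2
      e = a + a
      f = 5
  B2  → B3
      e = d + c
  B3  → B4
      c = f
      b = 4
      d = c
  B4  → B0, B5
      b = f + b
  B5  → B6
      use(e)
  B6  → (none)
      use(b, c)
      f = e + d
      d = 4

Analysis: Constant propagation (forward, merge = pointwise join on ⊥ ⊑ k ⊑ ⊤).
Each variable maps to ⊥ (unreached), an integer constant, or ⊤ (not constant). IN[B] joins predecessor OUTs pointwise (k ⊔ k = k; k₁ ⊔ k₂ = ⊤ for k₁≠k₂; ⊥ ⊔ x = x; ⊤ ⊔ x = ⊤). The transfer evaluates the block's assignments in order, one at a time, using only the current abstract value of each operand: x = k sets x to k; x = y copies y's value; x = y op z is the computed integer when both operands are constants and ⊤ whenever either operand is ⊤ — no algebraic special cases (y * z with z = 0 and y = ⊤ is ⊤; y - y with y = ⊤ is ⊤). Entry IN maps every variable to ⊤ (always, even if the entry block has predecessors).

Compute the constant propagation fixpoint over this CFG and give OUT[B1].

Answer: {a: ⊤, b: ⊤, c: ⊤, d: ⊤, e: ⊤, f: 5}

Working:
Per-block solution:
  B0: | IN=(all ⊤) | OUT=(all ⊤)
  B1: | IN=(all ⊤) | OUT={f:5; rest ⊤}
  B2: | IN={f:5; rest ⊤} | OUT={f:5; rest ⊤}
  B3: | IN={f:5; rest ⊤} | OUT={b:4, c:5, d:5, f:5; rest ⊤}
  B4: | IN=(all ⊤) | OUT=(all ⊤)
  B5: | IN=(all ⊤) | OUT=(all ⊤)
  B6: | IN=(all ⊤) | OUT={d:4; rest ⊤}

Merge at B1: IN[B1] = OUT[B0] = {a: ⊤, b: ⊤, c: ⊤, d: ⊤, e: ⊤, f: ⊤}
Applying B1's transfer function to that IN value gives OUT[B1] (row B1 above).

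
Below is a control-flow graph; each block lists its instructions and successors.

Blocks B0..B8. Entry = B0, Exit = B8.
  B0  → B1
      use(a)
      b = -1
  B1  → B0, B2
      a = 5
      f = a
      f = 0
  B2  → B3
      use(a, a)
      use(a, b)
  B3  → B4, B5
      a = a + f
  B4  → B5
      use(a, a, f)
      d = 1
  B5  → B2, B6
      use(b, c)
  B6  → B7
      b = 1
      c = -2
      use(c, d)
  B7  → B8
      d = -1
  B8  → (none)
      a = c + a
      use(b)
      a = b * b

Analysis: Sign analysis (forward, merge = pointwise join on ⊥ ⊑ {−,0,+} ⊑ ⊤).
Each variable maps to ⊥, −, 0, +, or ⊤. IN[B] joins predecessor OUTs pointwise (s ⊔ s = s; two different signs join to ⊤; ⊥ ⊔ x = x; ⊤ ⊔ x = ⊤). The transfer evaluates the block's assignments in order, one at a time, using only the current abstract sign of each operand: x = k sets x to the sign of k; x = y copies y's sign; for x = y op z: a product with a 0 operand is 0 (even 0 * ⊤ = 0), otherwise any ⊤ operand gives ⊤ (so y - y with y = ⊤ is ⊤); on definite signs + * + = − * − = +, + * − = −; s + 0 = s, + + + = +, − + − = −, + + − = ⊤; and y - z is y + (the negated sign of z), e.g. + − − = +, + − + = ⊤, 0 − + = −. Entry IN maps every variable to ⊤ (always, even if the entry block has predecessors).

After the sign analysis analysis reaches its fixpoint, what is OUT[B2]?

Answer: {a: +, b: -, c: ⊤, d: ⊤, e: ⊤, f: 0}

Derivation:
Fixpoint table:
  B0:  IN=(all ⊤)  OUT={b:-; rest ⊤}
  B1:  IN={b:-; rest ⊤}  OUT={a:+, b:-, f:0; rest ⊤}
  B2:  IN={a:+, b:-, f:0; rest ⊤}  OUT={a:+, b:-, f:0; rest ⊤}
  B3:  IN={a:+, b:-, f:0; rest ⊤}  OUT={a:+, b:-, f:0; rest ⊤}
  B4:  IN={a:+, b:-, f:0; rest ⊤}  OUT={a:+, b:-, d:+, f:0; rest ⊤}
  B5:  IN={a:+, b:-, f:0; rest ⊤}  OUT={a:+, b:-, f:0; rest ⊤}
  B6:  IN={a:+, b:-, f:0; rest ⊤}  OUT={a:+, b:+, c:-, f:0; rest ⊤}
  B7:  IN={a:+, b:+, c:-, f:0; rest ⊤}  OUT={a:+, b:+, c:-, d:-, f:0; rest ⊤}
  B8:  IN={a:+, b:+, c:-, d:-, f:0; rest ⊤}  OUT={a:+, b:+, c:-, d:-, f:0; rest ⊤}

Merge at B2: IN[B2] = OUT[B1] ⊔ OUT[B5] = {a: +, b: -, c: ⊤, d: ⊤, e: ⊤, f: 0}
Applying B2's transfer function to that IN value gives OUT[B2] (row B2 above).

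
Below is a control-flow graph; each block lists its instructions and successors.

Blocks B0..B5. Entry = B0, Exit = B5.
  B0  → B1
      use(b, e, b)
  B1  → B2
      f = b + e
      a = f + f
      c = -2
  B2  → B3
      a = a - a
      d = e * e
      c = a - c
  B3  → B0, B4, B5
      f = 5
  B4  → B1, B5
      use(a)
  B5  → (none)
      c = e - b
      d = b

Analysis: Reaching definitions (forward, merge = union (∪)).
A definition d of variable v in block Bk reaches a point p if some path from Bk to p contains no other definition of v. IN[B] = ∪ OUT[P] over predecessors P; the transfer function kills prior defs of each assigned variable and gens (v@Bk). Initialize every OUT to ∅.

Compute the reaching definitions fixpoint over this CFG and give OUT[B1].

Answer: {a@B1, c@B1, d@B2, f@B1}

Working:
Converged values:
  B0: | IN={a@B2, c@B2, d@B2, f@B3} | OUT={a@B2, c@B2, d@B2, f@B3}
  B1: | IN={a@B2, c@B2, d@B2, f@B3} | OUT={a@B1, c@B1, d@B2, f@B1}
  B2: | IN={a@B1, c@B1, d@B2, f@B1} | OUT={a@B2, c@B2, d@B2, f@B1}
  B3: | IN={a@B2, c@B2, d@B2, f@B1} | OUT={a@B2, c@B2, d@B2, f@B3}
  B4: | IN={a@B2, c@B2, d@B2, f@B3} | OUT={a@B2, c@B2, d@B2, f@B3}
  B5: | IN={a@B2, c@B2, d@B2, f@B3} | OUT={a@B2, c@B5, d@B5, f@B3}

Merge at B1: IN[B1] = OUT[B0] ⊔ OUT[B4] = {a@B2, c@B2, d@B2, f@B3}
Applying B1's transfer function to that IN value gives OUT[B1] (row B1 above).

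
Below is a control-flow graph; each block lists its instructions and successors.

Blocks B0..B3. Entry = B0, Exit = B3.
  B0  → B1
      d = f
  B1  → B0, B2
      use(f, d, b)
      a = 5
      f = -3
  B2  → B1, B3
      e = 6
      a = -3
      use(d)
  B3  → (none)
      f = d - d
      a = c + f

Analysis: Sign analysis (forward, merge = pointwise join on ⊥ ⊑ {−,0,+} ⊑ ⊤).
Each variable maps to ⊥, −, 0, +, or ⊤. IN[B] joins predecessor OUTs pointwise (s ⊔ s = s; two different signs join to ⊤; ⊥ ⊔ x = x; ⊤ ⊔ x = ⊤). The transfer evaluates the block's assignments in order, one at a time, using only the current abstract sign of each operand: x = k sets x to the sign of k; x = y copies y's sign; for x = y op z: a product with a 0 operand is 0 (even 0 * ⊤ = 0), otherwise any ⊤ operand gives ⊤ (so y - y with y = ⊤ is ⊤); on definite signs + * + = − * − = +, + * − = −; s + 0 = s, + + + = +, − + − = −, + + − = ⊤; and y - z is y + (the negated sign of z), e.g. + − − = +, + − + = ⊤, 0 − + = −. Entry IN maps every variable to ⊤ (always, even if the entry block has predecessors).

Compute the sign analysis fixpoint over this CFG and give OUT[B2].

Answer: {a: -, b: ⊤, c: ⊤, d: ⊤, e: +, f: -}

Working:
Converged values:
  B0:   IN=(all ⊤)   OUT=(all ⊤)
  B1:   IN=(all ⊤)   OUT={a:+, f:-; rest ⊤}
  B2:   IN={a:+, f:-; rest ⊤}   OUT={a:-, e:+, f:-; rest ⊤}
  B3:   IN={a:-, e:+, f:-; rest ⊤}   OUT={e:+; rest ⊤}

Merge at B2: IN[B2] = OUT[B1] = {a: +, b: ⊤, c: ⊤, d: ⊤, e: ⊤, f: -}
Applying B2's transfer function to that IN value gives OUT[B2] (row B2 above).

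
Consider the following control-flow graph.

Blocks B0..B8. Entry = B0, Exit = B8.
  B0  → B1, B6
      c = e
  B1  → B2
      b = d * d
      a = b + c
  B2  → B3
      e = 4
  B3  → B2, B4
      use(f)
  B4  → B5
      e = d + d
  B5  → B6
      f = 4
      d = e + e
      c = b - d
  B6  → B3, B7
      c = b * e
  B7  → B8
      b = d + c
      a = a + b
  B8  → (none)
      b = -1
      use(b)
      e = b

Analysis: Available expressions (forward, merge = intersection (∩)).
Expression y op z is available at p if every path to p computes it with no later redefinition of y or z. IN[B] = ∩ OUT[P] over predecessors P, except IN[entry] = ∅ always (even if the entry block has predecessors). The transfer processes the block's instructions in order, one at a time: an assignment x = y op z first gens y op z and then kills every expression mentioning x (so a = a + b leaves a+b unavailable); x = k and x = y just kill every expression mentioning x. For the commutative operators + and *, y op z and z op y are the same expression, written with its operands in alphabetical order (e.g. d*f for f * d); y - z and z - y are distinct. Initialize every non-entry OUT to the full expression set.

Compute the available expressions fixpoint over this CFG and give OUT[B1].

Converged values:
  B0: | IN={} | OUT={}
  B1: | IN={} | OUT={b+c, d*d}
  B2: | IN={} | OUT={}
  B3: | IN={} | OUT={}
  B4: | IN={} | OUT={d+d}
  B5: | IN={d+d} | OUT={b-d, e+e}
  B6: | IN={} | OUT={b*e}
  B7: | IN={b*e} | OUT={c+d}
  B8: | IN={c+d} | OUT={c+d}

Merge at B1: IN[B1] = OUT[B0] = {}
Applying B1's transfer function to that IN value gives OUT[B1] (row B1 above).

Answer: {b+c, d*d}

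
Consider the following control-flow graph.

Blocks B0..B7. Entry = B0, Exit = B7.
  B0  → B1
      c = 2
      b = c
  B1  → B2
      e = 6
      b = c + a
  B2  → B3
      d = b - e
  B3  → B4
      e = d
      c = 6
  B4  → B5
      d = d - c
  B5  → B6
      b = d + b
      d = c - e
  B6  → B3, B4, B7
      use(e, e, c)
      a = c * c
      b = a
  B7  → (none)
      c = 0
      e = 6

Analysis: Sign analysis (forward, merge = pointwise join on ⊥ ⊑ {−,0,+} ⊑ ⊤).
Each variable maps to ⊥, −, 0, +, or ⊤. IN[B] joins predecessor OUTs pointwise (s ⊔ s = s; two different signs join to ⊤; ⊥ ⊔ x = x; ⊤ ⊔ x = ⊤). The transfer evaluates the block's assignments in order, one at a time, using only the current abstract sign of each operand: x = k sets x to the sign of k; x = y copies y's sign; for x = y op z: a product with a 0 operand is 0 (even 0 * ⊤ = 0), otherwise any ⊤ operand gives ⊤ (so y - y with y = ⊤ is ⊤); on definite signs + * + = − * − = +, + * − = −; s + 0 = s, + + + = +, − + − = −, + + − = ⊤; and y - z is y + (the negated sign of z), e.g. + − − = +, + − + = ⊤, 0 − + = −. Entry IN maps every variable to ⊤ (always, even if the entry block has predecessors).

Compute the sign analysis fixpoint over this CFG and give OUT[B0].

Converged values:
  B0:  IN=(all ⊤)  OUT={b:+, c:+; rest ⊤}
  B1:  IN={b:+, c:+; rest ⊤}  OUT={c:+, e:+; rest ⊤}
  B2:  IN={c:+, e:+; rest ⊤}  OUT={c:+, e:+; rest ⊤}
  B3:  IN={c:+; rest ⊤}  OUT={c:+; rest ⊤}
  B4:  IN={c:+; rest ⊤}  OUT={c:+; rest ⊤}
  B5:  IN={c:+; rest ⊤}  OUT={c:+; rest ⊤}
  B6:  IN={c:+; rest ⊤}  OUT={a:+, b:+, c:+; rest ⊤}
  B7:  IN={a:+, b:+, c:+; rest ⊤}  OUT={a:+, b:+, c:0, e:+; rest ⊤}

B0 is the boundary node: IN[B0] = {a: ⊤, b: ⊤, c: ⊤, d: ⊤, e: ⊤, f: ⊤}
Applying B0's transfer function to that IN value gives OUT[B0] (row B0 above).

Answer: {a: ⊤, b: +, c: +, d: ⊤, e: ⊤, f: ⊤}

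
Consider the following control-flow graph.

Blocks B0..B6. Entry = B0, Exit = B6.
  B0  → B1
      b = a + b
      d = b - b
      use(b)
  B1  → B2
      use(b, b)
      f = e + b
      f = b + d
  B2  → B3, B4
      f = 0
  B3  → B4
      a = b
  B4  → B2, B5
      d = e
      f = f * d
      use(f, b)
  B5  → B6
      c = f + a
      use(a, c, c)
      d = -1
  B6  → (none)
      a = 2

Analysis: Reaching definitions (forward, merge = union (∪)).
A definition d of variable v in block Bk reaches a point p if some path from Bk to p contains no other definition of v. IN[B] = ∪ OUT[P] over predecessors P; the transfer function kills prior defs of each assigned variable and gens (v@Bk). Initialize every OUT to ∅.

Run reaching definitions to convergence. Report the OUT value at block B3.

Fixpoint table:
  B0: | IN={} | OUT={b@B0, d@B0}
  B1: | IN={b@B0, d@B0} | OUT={b@B0, d@B0, f@B1}
  B2: | IN={a@B3, b@B0, d@B0, d@B4, f@B1, f@B4} | OUT={a@B3, b@B0, d@B0, d@B4, f@B2}
  B3: | IN={a@B3, b@B0, d@B0, d@B4, f@B2} | OUT={a@B3, b@B0, d@B0, d@B4, f@B2}
  B4: | IN={a@B3, b@B0, d@B0, d@B4, f@B2} | OUT={a@B3, b@B0, d@B4, f@B4}
  B5: | IN={a@B3, b@B0, d@B4, f@B4} | OUT={a@B3, b@B0, c@B5, d@B5, f@B4}
  B6: | IN={a@B3, b@B0, c@B5, d@B5, f@B4} | OUT={a@B6, b@B0, c@B5, d@B5, f@B4}

Merge at B3: IN[B3] = OUT[B2] = {a@B3, b@B0, d@B0, d@B4, f@B2}
Applying B3's transfer function to that IN value gives OUT[B3] (row B3 above).

Answer: {a@B3, b@B0, d@B0, d@B4, f@B2}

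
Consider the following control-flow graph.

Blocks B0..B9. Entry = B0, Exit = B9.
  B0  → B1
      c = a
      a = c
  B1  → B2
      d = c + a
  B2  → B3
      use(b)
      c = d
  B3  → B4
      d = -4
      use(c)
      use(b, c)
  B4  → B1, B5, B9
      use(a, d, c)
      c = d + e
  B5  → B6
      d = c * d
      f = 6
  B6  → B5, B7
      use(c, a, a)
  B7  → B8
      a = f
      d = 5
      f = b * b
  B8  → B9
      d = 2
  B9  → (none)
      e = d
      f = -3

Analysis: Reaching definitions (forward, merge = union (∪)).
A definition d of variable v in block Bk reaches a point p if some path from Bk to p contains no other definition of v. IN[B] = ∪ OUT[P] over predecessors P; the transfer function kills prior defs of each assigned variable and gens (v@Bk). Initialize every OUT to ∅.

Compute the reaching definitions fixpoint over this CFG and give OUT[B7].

Answer: {a@B7, c@B4, d@B7, f@B7}

Trace:
Per-block solution:
  B0: | IN={} | OUT={a@B0, c@B0}
  B1: | IN={a@B0, c@B0, c@B4, d@B3} | OUT={a@B0, c@B0, c@B4, d@B1}
  B2: | IN={a@B0, c@B0, c@B4, d@B1} | OUT={a@B0, c@B2, d@B1}
  B3: | IN={a@B0, c@B2, d@B1} | OUT={a@B0, c@B2, d@B3}
  B4: | IN={a@B0, c@B2, d@B3} | OUT={a@B0, c@B4, d@B3}
  B5: | IN={a@B0, c@B4, d@B3, d@B5, f@B5} | OUT={a@B0, c@B4, d@B5, f@B5}
  B6: | IN={a@B0, c@B4, d@B5, f@B5} | OUT={a@B0, c@B4, d@B5, f@B5}
  B7: | IN={a@B0, c@B4, d@B5, f@B5} | OUT={a@B7, c@B4, d@B7, f@B7}
  B8: | IN={a@B7, c@B4, d@B7, f@B7} | OUT={a@B7, c@B4, d@B8, f@B7}
  B9: | IN={a@B0, a@B7, c@B4, d@B3, d@B8, f@B7} | OUT={a@B0, a@B7, c@B4, d@B3, d@B8, e@B9, f@B9}

Merge at B7: IN[B7] = OUT[B6] = {a@B0, c@B4, d@B5, f@B5}
Applying B7's transfer function to that IN value gives OUT[B7] (row B7 above).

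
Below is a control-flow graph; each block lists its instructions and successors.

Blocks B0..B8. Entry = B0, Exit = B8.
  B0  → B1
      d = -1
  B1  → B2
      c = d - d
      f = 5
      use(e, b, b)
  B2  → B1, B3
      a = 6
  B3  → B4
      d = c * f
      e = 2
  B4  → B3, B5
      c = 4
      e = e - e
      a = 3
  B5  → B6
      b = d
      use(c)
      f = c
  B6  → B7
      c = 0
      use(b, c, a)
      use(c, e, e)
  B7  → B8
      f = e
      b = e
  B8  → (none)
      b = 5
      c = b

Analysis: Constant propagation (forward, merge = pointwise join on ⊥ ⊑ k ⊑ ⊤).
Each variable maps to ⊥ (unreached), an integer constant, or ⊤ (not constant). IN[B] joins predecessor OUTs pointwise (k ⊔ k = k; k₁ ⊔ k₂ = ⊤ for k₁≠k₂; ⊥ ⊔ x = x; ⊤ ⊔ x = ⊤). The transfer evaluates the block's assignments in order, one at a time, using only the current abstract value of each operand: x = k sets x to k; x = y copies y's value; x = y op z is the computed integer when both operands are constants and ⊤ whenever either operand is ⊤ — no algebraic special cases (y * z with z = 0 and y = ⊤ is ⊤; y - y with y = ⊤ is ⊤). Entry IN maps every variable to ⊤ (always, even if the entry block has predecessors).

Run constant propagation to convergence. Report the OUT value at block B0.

Answer: {a: ⊤, b: ⊤, c: ⊤, d: -1, e: ⊤, f: ⊤}

Trace:
Converged values:
  B0:  IN=(all ⊤)  OUT={d:-1; rest ⊤}
  B1:  IN={d:-1; rest ⊤}  OUT={c:0, d:-1, f:5; rest ⊤}
  B2:  IN={c:0, d:-1, f:5; rest ⊤}  OUT={a:6, c:0, d:-1, f:5; rest ⊤}
  B3:  IN={f:5; rest ⊤}  OUT={e:2, f:5; rest ⊤}
  B4:  IN={e:2, f:5; rest ⊤}  OUT={a:3, c:4, e:0, f:5; rest ⊤}
  B5:  IN={a:3, c:4, e:0, f:5; rest ⊤}  OUT={a:3, c:4, e:0, f:4; rest ⊤}
  B6:  IN={a:3, c:4, e:0, f:4; rest ⊤}  OUT={a:3, c:0, e:0, f:4; rest ⊤}
  B7:  IN={a:3, c:0, e:0, f:4; rest ⊤}  OUT={a:3, b:0, c:0, e:0, f:0; rest ⊤}
  B8:  IN={a:3, b:0, c:0, e:0, f:0; rest ⊤}  OUT={a:3, b:5, c:5, e:0, f:0; rest ⊤}

B0 is the boundary node: IN[B0] = {a: ⊤, b: ⊤, c: ⊤, d: ⊤, e: ⊤, f: ⊤}
Applying B0's transfer function to that IN value gives OUT[B0] (row B0 above).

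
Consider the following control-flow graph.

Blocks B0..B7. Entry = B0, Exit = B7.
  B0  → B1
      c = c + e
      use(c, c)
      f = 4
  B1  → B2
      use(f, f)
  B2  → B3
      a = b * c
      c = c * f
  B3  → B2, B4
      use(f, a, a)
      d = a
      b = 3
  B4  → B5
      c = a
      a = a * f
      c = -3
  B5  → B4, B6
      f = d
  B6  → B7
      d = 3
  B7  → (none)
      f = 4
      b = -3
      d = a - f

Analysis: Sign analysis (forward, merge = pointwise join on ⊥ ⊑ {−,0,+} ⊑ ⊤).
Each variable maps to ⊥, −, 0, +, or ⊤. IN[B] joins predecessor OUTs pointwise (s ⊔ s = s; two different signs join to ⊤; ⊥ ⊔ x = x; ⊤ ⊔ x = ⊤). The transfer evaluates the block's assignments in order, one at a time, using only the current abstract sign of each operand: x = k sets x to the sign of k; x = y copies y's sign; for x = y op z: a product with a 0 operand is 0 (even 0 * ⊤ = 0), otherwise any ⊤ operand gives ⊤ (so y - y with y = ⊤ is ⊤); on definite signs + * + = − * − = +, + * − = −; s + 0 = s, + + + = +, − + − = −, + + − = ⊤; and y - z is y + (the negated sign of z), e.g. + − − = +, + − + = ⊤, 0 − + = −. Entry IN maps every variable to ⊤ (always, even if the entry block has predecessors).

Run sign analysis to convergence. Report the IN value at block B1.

Answer: {a: ⊤, b: ⊤, c: ⊤, d: ⊤, e: ⊤, f: +}

Trace:
Converged values:
  B0:  IN=(all ⊤)  OUT={f:+; rest ⊤}
  B1:  IN={f:+; rest ⊤}  OUT={f:+; rest ⊤}
  B2:  IN={f:+; rest ⊤}  OUT={f:+; rest ⊤}
  B3:  IN={f:+; rest ⊤}  OUT={b:+, f:+; rest ⊤}
  B4:  IN={b:+; rest ⊤}  OUT={b:+, c:-; rest ⊤}
  B5:  IN={b:+, c:-; rest ⊤}  OUT={b:+, c:-; rest ⊤}
  B6:  IN={b:+, c:-; rest ⊤}  OUT={b:+, c:-, d:+; rest ⊤}
  B7:  IN={b:+, c:-, d:+; rest ⊤}  OUT={b:-, c:-, f:+; rest ⊤}

Merge at B1: IN[B1] = OUT[B0] = {a: ⊤, b: ⊤, c: ⊤, d: ⊤, e: ⊤, f: +}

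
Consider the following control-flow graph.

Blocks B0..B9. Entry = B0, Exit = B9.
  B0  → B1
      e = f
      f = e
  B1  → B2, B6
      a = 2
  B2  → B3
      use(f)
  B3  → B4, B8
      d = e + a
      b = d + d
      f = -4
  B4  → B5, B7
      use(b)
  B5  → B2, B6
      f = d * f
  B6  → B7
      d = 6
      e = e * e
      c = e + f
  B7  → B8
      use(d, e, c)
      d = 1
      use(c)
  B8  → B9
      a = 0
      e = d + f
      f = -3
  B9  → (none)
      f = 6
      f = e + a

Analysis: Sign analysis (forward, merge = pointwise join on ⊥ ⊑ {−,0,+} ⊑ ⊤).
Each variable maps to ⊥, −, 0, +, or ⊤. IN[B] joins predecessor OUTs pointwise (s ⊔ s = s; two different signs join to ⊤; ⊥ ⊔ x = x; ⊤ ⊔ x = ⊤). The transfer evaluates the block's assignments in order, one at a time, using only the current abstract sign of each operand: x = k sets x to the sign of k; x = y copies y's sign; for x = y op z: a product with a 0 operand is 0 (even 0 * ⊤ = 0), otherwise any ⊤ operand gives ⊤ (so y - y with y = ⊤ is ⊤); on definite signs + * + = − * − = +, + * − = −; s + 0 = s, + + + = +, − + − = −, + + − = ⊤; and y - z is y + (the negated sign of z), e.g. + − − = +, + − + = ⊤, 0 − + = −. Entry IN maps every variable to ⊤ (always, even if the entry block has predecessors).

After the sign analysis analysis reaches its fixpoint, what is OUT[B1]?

Converged values:
  B0: | IN=(all ⊤) | OUT=(all ⊤)
  B1: | IN=(all ⊤) | OUT={a:+; rest ⊤}
  B2: | IN={a:+; rest ⊤} | OUT={a:+; rest ⊤}
  B3: | IN={a:+; rest ⊤} | OUT={a:+, f:-; rest ⊤}
  B4: | IN={a:+, f:-; rest ⊤} | OUT={a:+, f:-; rest ⊤}
  B5: | IN={a:+, f:-; rest ⊤} | OUT={a:+; rest ⊤}
  B6: | IN={a:+; rest ⊤} | OUT={a:+, d:+; rest ⊤}
  B7: | IN={a:+; rest ⊤} | OUT={a:+, d:+; rest ⊤}
  B8: | IN={a:+; rest ⊤} | OUT={a:0, f:-; rest ⊤}
  B9: | IN={a:0, f:-; rest ⊤} | OUT={a:0; rest ⊤}

Merge at B1: IN[B1] = OUT[B0] = {a: ⊤, b: ⊤, c: ⊤, d: ⊤, e: ⊤, f: ⊤}
Applying B1's transfer function to that IN value gives OUT[B1] (row B1 above).

Answer: {a: +, b: ⊤, c: ⊤, d: ⊤, e: ⊤, f: ⊤}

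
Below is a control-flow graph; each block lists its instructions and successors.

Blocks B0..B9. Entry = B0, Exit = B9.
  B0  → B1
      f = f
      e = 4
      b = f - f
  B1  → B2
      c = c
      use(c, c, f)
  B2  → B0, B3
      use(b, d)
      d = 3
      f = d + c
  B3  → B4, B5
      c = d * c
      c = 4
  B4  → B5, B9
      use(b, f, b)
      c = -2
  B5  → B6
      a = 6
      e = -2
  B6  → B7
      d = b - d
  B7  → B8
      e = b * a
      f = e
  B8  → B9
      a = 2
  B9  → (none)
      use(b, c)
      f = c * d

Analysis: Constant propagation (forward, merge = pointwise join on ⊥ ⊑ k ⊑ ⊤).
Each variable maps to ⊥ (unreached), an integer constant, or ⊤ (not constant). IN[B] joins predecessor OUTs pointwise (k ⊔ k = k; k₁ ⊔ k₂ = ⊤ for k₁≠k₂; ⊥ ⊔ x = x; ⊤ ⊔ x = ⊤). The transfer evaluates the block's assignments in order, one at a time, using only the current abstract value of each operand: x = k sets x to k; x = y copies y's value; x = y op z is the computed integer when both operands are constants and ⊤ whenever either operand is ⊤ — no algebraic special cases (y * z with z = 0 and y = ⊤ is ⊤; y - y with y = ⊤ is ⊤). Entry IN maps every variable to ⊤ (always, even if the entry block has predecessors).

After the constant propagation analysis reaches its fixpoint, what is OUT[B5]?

Per-block solution:
  B0:   IN=(all ⊤)   OUT={e:4; rest ⊤}
  B1:   IN={e:4; rest ⊤}   OUT={e:4; rest ⊤}
  B2:   IN={e:4; rest ⊤}   OUT={d:3, e:4; rest ⊤}
  B3:   IN={d:3, e:4; rest ⊤}   OUT={c:4, d:3, e:4; rest ⊤}
  B4:   IN={c:4, d:3, e:4; rest ⊤}   OUT={c:-2, d:3, e:4; rest ⊤}
  B5:   IN={d:3, e:4; rest ⊤}   OUT={a:6, d:3, e:-2; rest ⊤}
  B6:   IN={a:6, d:3, e:-2; rest ⊤}   OUT={a:6, e:-2; rest ⊤}
  B7:   IN={a:6, e:-2; rest ⊤}   OUT={a:6; rest ⊤}
  B8:   IN={a:6; rest ⊤}   OUT={a:2; rest ⊤}
  B9:   IN=(all ⊤)   OUT=(all ⊤)

Merge at B5: IN[B5] = OUT[B3] ⊔ OUT[B4] = {a: ⊤, b: ⊤, c: ⊤, d: 3, e: 4, f: ⊤}
Applying B5's transfer function to that IN value gives OUT[B5] (row B5 above).

Answer: {a: 6, b: ⊤, c: ⊤, d: 3, e: -2, f: ⊤}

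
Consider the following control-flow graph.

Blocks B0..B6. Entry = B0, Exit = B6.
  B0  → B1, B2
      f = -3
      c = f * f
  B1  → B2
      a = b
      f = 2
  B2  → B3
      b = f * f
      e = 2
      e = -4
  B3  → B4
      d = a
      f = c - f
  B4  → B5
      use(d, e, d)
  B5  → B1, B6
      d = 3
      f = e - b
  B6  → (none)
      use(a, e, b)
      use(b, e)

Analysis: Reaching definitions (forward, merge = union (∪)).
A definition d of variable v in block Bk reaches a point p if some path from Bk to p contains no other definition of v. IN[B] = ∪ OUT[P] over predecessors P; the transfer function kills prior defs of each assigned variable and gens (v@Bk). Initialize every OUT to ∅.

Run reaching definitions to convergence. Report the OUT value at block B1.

Answer: {a@B1, b@B2, c@B0, d@B5, e@B2, f@B1}

Working:
Per-block solution:
  B0:  IN={}  OUT={c@B0, f@B0}
  B1:  IN={a@B1, b@B2, c@B0, d@B5, e@B2, f@B0, f@B5}  OUT={a@B1, b@B2, c@B0, d@B5, e@B2, f@B1}
  B2:  IN={a@B1, b@B2, c@B0, d@B5, e@B2, f@B0, f@B1}  OUT={a@B1, b@B2, c@B0, d@B5, e@B2, f@B0, f@B1}
  B3:  IN={a@B1, b@B2, c@B0, d@B5, e@B2, f@B0, f@B1}  OUT={a@B1, b@B2, c@B0, d@B3, e@B2, f@B3}
  B4:  IN={a@B1, b@B2, c@B0, d@B3, e@B2, f@B3}  OUT={a@B1, b@B2, c@B0, d@B3, e@B2, f@B3}
  B5:  IN={a@B1, b@B2, c@B0, d@B3, e@B2, f@B3}  OUT={a@B1, b@B2, c@B0, d@B5, e@B2, f@B5}
  B6:  IN={a@B1, b@B2, c@B0, d@B5, e@B2, f@B5}  OUT={a@B1, b@B2, c@B0, d@B5, e@B2, f@B5}

Merge at B1: IN[B1] = OUT[B0] ⊔ OUT[B5] = {a@B1, b@B2, c@B0, d@B5, e@B2, f@B0, f@B5}
Applying B1's transfer function to that IN value gives OUT[B1] (row B1 above).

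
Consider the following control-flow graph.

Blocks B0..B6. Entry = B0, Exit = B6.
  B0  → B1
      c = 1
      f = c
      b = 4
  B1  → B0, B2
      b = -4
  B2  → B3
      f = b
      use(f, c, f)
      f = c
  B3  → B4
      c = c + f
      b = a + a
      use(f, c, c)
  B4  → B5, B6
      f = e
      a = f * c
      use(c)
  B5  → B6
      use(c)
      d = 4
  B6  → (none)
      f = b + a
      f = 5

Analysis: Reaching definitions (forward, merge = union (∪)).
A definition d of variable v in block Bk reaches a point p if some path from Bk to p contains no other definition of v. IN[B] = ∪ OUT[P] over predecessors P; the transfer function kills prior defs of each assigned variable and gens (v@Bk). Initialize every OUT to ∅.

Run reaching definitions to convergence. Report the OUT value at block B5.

Answer: {a@B4, b@B3, c@B3, d@B5, f@B4}

Trace:
Converged values:
  B0:   IN={b@B1, c@B0, f@B0}   OUT={b@B0, c@B0, f@B0}
  B1:   IN={b@B0, c@B0, f@B0}   OUT={b@B1, c@B0, f@B0}
  B2:   IN={b@B1, c@B0, f@B0}   OUT={b@B1, c@B0, f@B2}
  B3:   IN={b@B1, c@B0, f@B2}   OUT={b@B3, c@B3, f@B2}
  B4:   IN={b@B3, c@B3, f@B2}   OUT={a@B4, b@B3, c@B3, f@B4}
  B5:   IN={a@B4, b@B3, c@B3, f@B4}   OUT={a@B4, b@B3, c@B3, d@B5, f@B4}
  B6:   IN={a@B4, b@B3, c@B3, d@B5, f@B4}   OUT={a@B4, b@B3, c@B3, d@B5, f@B6}

Merge at B5: IN[B5] = OUT[B4] = {a@B4, b@B3, c@B3, f@B4}
Applying B5's transfer function to that IN value gives OUT[B5] (row B5 above).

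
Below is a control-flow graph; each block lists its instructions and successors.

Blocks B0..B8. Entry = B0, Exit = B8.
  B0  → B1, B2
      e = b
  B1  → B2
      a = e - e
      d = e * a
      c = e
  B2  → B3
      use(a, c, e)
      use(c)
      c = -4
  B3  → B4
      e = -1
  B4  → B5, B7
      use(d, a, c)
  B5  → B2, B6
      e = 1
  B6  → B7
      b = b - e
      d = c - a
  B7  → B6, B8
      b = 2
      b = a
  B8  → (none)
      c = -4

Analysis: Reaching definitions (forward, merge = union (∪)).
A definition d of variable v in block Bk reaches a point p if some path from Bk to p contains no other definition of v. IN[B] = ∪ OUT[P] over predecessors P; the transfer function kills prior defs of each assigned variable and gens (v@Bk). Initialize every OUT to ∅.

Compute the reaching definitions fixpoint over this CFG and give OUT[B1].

Answer: {a@B1, c@B1, d@B1, e@B0}

Trace:
Fixpoint table:
  B0: | IN={} | OUT={e@B0}
  B1: | IN={e@B0} | OUT={a@B1, c@B1, d@B1, e@B0}
  B2: | IN={a@B1, c@B1, c@B2, d@B1, e@B0, e@B5} | OUT={a@B1, c@B2, d@B1, e@B0, e@B5}
  B3: | IN={a@B1, c@B2, d@B1, e@B0, e@B5} | OUT={a@B1, c@B2, d@B1, e@B3}
  B4: | IN={a@B1, c@B2, d@B1, e@B3} | OUT={a@B1, c@B2, d@B1, e@B3}
  B5: | IN={a@B1, c@B2, d@B1, e@B3} | OUT={a@B1, c@B2, d@B1, e@B5}
  B6: | IN={a@B1, b@B7, c@B2, d@B1, d@B6, e@B3, e@B5} | OUT={a@B1, b@B6, c@B2, d@B6, e@B3, e@B5}
  B7: | IN={a@B1, b@B6, c@B2, d@B1, d@B6, e@B3, e@B5} | OUT={a@B1, b@B7, c@B2, d@B1, d@B6, e@B3, e@B5}
  B8: | IN={a@B1, b@B7, c@B2, d@B1, d@B6, e@B3, e@B5} | OUT={a@B1, b@B7, c@B8, d@B1, d@B6, e@B3, e@B5}

Merge at B1: IN[B1] = OUT[B0] = {e@B0}
Applying B1's transfer function to that IN value gives OUT[B1] (row B1 above).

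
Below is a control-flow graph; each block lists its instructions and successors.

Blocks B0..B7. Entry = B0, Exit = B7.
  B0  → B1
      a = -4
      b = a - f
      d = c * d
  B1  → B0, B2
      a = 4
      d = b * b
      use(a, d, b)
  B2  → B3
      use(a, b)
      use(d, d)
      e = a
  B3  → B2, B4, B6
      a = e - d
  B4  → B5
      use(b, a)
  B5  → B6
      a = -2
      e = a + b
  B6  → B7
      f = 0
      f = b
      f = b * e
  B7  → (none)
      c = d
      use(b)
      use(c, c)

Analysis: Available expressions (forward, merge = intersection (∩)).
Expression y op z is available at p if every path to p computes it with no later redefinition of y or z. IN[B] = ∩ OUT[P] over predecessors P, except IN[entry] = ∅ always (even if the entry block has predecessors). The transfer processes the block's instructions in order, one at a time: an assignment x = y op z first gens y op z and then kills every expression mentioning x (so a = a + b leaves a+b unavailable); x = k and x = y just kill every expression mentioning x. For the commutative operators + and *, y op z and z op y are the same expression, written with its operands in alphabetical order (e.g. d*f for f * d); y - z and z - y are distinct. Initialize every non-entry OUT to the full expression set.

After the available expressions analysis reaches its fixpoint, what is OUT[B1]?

Answer: {b*b}

Derivation:
Fixpoint table:
  B0:   IN={}   OUT={a-f}
  B1:   IN={a-f}   OUT={b*b}
  B2:   IN={b*b}   OUT={b*b}
  B3:   IN={b*b}   OUT={b*b, e-d}
  B4:   IN={b*b, e-d}   OUT={b*b, e-d}
  B5:   IN={b*b, e-d}   OUT={a+b, b*b}
  B6:   IN={b*b}   OUT={b*b, b*e}
  B7:   IN={b*b, b*e}   OUT={b*b, b*e}

Merge at B1: IN[B1] = OUT[B0] = {a-f}
Applying B1's transfer function to that IN value gives OUT[B1] (row B1 above).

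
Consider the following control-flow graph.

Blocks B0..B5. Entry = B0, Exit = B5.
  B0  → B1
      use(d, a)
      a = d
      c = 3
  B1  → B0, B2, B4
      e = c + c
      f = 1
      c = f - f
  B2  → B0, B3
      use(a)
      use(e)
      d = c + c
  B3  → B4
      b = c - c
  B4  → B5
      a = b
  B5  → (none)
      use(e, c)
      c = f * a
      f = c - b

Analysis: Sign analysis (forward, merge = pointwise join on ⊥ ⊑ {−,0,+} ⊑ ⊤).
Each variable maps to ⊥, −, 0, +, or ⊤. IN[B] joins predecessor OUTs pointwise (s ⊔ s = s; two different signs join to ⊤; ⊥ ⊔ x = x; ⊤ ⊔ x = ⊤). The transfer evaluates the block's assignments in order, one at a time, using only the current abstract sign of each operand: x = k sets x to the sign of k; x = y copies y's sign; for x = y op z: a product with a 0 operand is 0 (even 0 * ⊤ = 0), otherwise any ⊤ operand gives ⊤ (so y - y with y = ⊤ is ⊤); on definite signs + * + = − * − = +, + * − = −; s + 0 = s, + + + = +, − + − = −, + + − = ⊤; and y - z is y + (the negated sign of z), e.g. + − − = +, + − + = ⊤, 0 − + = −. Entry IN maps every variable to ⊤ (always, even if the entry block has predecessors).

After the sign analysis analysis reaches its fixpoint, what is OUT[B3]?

Per-block solution:
  B0: | IN=(all ⊤) | OUT={c:+; rest ⊤}
  B1: | IN={c:+; rest ⊤} | OUT={e:+, f:+; rest ⊤}
  B2: | IN={e:+, f:+; rest ⊤} | OUT={e:+, f:+; rest ⊤}
  B3: | IN={e:+, f:+; rest ⊤} | OUT={e:+, f:+; rest ⊤}
  B4: | IN={e:+, f:+; rest ⊤} | OUT={e:+, f:+; rest ⊤}
  B5: | IN={e:+, f:+; rest ⊤} | OUT={e:+; rest ⊤}

Merge at B3: IN[B3] = OUT[B2] = {a: ⊤, b: ⊤, c: ⊤, d: ⊤, e: +, f: +}
Applying B3's transfer function to that IN value gives OUT[B3] (row B3 above).

Answer: {a: ⊤, b: ⊤, c: ⊤, d: ⊤, e: +, f: +}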